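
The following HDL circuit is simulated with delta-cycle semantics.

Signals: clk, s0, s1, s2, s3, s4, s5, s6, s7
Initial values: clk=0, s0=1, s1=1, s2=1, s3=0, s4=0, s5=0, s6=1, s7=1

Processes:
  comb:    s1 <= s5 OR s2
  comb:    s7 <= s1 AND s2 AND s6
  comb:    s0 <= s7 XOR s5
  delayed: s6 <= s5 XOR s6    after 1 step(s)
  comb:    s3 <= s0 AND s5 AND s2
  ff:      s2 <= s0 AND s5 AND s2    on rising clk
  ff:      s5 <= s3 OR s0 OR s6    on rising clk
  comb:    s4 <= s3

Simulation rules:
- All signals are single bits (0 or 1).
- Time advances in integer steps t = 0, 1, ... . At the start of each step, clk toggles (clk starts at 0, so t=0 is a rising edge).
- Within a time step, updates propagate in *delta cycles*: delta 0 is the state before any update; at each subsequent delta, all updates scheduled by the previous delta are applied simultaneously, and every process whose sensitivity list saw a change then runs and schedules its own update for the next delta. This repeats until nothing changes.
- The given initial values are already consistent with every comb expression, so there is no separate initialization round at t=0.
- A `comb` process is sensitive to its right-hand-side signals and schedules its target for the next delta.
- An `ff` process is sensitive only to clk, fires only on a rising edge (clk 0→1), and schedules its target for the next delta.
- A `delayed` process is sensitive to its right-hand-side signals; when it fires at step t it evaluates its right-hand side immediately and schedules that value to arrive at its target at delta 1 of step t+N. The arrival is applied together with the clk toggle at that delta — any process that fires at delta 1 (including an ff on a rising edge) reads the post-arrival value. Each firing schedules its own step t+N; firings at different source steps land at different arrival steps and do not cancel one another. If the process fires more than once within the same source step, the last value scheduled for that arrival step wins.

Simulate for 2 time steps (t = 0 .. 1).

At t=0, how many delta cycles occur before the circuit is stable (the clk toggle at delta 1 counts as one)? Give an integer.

t=0 Δ0: s4=0 s1=1 s0=1 s2=1 s7=1 s5=0 clk=0 s3=0 s6=1
  Δ1: clk:0→1
  Δ2: s2:1→0, s5:0→1
  Δ3: s0:1→0, s7:1→0
  Δ4: s0:0→1
  (4Δ to stable)
t=1 Δ0: s4=0 s1=1 s0=1 s2=0 s7=0 s5=1 clk=1 s3=0 s6=1
  Δ1: clk:1→0, s6:1→0
  (1Δ to stable)

4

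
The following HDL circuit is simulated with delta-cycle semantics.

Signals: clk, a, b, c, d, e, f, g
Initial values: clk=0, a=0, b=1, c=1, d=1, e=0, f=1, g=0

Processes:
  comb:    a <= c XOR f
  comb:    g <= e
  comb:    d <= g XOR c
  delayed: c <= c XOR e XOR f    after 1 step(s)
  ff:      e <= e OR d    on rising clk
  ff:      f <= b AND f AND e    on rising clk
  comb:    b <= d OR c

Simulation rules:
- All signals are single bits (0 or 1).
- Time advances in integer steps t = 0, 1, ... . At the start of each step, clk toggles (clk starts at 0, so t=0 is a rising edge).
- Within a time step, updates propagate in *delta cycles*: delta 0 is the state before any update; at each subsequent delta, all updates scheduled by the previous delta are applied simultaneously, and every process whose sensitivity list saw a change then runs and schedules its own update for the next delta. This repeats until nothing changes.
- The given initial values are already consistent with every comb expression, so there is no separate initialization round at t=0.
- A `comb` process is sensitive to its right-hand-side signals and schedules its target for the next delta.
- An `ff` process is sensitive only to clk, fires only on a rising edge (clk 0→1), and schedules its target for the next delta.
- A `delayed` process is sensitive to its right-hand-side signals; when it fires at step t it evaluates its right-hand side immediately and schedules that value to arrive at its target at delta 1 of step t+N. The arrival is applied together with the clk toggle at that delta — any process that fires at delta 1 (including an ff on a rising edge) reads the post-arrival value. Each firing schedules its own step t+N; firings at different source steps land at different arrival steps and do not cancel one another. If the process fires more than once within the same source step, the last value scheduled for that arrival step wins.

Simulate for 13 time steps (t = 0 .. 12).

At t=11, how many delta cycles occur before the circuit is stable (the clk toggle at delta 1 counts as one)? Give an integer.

3

t=0 Δ0: e=0 a=0 d=1 clk=0 c=1 b=1 g=0 f=1
  Δ1: clk:0→1
  Δ2: e:0→1, f:1→0
  Δ3: a:0→1, g:0→1
  Δ4: d:1→0
  (4Δ to stable)
t=1 Δ0: e=1 a=1 d=0 clk=1 c=1 b=1 g=1 f=0
  Δ1: clk:1→0, c:1→0
  Δ2: a:1→0, d:0→1, b:1→0
  Δ3: b:0→1
  (3Δ to stable)
t=2 Δ0: e=1 a=0 d=1 clk=0 c=0 b=1 g=1 f=0
  Δ1: clk:0→1, c:0→1
  Δ2: a:0→1, d:1→0
  (2Δ to stable)
t=3 Δ0: e=1 a=1 d=0 clk=1 c=1 b=1 g=1 f=0
  Δ1: clk:1→0, c:1→0
  Δ2: a:1→0, d:0→1, b:1→0
  Δ3: b:0→1
  (3Δ to stable)
t=4 Δ0: e=1 a=0 d=1 clk=0 c=0 b=1 g=1 f=0
  Δ1: clk:0→1, c:0→1
  Δ2: a:0→1, d:1→0
  (2Δ to stable)
t=5 Δ0: e=1 a=1 d=0 clk=1 c=1 b=1 g=1 f=0
  Δ1: clk:1→0, c:1→0
  Δ2: a:1→0, d:0→1, b:1→0
  Δ3: b:0→1
  (3Δ to stable)
t=6 Δ0: e=1 a=0 d=1 clk=0 c=0 b=1 g=1 f=0
  Δ1: clk:0→1, c:0→1
  Δ2: a:0→1, d:1→0
  (2Δ to stable)
t=7 Δ0: e=1 a=1 d=0 clk=1 c=1 b=1 g=1 f=0
  Δ1: clk:1→0, c:1→0
  Δ2: a:1→0, d:0→1, b:1→0
  Δ3: b:0→1
  (3Δ to stable)
t=8 Δ0: e=1 a=0 d=1 clk=0 c=0 b=1 g=1 f=0
  Δ1: clk:0→1, c:0→1
  Δ2: a:0→1, d:1→0
  (2Δ to stable)
t=9 Δ0: e=1 a=1 d=0 clk=1 c=1 b=1 g=1 f=0
  Δ1: clk:1→0, c:1→0
  Δ2: a:1→0, d:0→1, b:1→0
  Δ3: b:0→1
  (3Δ to stable)
t=10 Δ0: e=1 a=0 d=1 clk=0 c=0 b=1 g=1 f=0
  Δ1: clk:0→1, c:0→1
  Δ2: a:0→1, d:1→0
  (2Δ to stable)
t=11 Δ0: e=1 a=1 d=0 clk=1 c=1 b=1 g=1 f=0
  Δ1: clk:1→0, c:1→0
  Δ2: a:1→0, d:0→1, b:1→0
  Δ3: b:0→1
  (3Δ to stable)
t=12 Δ0: e=1 a=0 d=1 clk=0 c=0 b=1 g=1 f=0
  Δ1: clk:0→1, c:0→1
  Δ2: a:0→1, d:1→0
  (2Δ to stable)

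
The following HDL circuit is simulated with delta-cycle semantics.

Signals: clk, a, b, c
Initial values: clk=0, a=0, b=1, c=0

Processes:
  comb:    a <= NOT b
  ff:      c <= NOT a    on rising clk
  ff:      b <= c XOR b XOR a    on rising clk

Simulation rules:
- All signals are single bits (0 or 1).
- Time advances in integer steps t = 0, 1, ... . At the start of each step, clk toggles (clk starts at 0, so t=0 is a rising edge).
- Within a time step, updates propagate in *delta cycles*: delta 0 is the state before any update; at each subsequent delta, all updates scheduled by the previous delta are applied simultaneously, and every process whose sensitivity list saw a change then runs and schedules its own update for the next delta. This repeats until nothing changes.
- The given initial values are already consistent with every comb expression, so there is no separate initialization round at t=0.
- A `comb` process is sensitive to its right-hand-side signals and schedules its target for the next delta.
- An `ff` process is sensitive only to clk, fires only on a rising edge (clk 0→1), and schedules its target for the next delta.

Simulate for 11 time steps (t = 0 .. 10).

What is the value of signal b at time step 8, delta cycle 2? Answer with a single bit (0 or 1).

1

t0.Δ0 a=0 clk=0 c=0 b=1
t0.Δ1 a=0 clk=1 c=0 b=1
t0.Δ2 a=0 clk=1 c=1 b=1
t1.Δ0 a=0 clk=1 c=1 b=1
t1.Δ1 a=0 clk=0 c=1 b=1
t2.Δ0 a=0 clk=0 c=1 b=1
t2.Δ1 a=0 clk=1 c=1 b=1
t2.Δ2 a=0 clk=1 c=1 b=0
t2.Δ3 a=1 clk=1 c=1 b=0
t3.Δ0 a=1 clk=1 c=1 b=0
t3.Δ1 a=1 clk=0 c=1 b=0
t4.Δ0 a=1 clk=0 c=1 b=0
t4.Δ1 a=1 clk=1 c=1 b=0
t4.Δ2 a=1 clk=1 c=0 b=0
t5.Δ0 a=1 clk=1 c=0 b=0
t5.Δ1 a=1 clk=0 c=0 b=0
t6.Δ0 a=1 clk=0 c=0 b=0
t6.Δ1 a=1 clk=1 c=0 b=0
t6.Δ2 a=1 clk=1 c=0 b=1
t6.Δ3 a=0 clk=1 c=0 b=1
t7.Δ0 a=0 clk=1 c=0 b=1
t7.Δ1 a=0 clk=0 c=0 b=1
t8.Δ0 a=0 clk=0 c=0 b=1
t8.Δ1 a=0 clk=1 c=0 b=1
t8.Δ2 a=0 clk=1 c=1 b=1
t9.Δ0 a=0 clk=1 c=1 b=1
t9.Δ1 a=0 clk=0 c=1 b=1
t10.Δ0 a=0 clk=0 c=1 b=1
t10.Δ1 a=0 clk=1 c=1 b=1
t10.Δ2 a=0 clk=1 c=1 b=0
t10.Δ3 a=1 clk=1 c=1 b=0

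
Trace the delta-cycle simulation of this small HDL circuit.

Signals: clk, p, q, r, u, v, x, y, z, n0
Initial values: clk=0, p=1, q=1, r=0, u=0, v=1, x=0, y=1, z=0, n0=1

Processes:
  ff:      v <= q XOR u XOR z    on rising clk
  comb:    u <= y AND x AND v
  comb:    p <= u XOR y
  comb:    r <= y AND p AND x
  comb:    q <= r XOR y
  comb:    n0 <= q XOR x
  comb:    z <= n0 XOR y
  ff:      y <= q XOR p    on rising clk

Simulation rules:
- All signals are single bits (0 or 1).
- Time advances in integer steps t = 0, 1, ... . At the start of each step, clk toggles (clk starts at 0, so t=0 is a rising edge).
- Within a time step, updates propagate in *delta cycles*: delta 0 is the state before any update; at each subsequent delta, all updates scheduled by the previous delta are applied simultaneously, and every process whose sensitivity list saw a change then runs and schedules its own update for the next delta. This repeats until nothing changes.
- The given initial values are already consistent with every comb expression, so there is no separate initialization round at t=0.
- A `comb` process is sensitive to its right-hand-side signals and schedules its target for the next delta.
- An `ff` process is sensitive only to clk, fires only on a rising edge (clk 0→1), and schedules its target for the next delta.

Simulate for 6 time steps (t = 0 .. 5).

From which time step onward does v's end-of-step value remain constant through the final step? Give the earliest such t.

2

t=0 Δ0: clk=0 u=0 n0=1 z=0 p=1 x=0 y=1 q=1 r=0 v=1
  Δ1: clk:0→1
  Δ2: y:1→0
  Δ3: z:0→1, p:1→0, q:1→0
  Δ4: n0:1→0
  Δ5: z:1→0
  (5Δ to stable)
t=1 Δ0: clk=1 u=0 n0=0 z=0 p=0 x=0 y=0 q=0 r=0 v=1
  Δ1: clk:1→0
  (1Δ to stable)
t=2 Δ0: clk=0 u=0 n0=0 z=0 p=0 x=0 y=0 q=0 r=0 v=1
  Δ1: clk:0→1
  Δ2: v:1→0
  (2Δ to stable)
t=3 Δ0: clk=1 u=0 n0=0 z=0 p=0 x=0 y=0 q=0 r=0 v=0
  Δ1: clk:1→0
  (1Δ to stable)
t=4 Δ0: clk=0 u=0 n0=0 z=0 p=0 x=0 y=0 q=0 r=0 v=0
  Δ1: clk:0→1
  (1Δ to stable)
t=5 Δ0: clk=1 u=0 n0=0 z=0 p=0 x=0 y=0 q=0 r=0 v=0
  Δ1: clk:1→0
  (1Δ to stable)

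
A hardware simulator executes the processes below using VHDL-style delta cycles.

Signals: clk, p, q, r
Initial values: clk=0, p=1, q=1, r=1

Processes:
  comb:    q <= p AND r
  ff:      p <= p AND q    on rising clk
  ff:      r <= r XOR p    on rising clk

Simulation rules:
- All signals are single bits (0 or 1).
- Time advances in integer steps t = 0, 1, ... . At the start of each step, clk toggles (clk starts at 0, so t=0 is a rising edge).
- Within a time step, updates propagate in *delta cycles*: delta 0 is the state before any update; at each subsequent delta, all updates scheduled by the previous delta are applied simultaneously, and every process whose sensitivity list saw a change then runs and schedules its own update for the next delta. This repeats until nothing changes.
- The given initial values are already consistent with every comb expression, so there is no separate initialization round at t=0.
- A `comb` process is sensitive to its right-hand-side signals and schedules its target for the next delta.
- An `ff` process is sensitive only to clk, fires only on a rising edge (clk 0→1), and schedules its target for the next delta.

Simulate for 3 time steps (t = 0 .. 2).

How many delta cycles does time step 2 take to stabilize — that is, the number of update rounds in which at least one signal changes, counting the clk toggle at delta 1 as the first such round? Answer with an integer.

[bits: q,clk,r,p]
t=0: Δ0=1011 Δ1=1111 Δ2=1101 Δ3=0101 | 3Δ
t=1: Δ0=0101 Δ1=0001 | 1Δ
t=2: Δ0=0001 Δ1=0101 Δ2=0110 | 2Δ

2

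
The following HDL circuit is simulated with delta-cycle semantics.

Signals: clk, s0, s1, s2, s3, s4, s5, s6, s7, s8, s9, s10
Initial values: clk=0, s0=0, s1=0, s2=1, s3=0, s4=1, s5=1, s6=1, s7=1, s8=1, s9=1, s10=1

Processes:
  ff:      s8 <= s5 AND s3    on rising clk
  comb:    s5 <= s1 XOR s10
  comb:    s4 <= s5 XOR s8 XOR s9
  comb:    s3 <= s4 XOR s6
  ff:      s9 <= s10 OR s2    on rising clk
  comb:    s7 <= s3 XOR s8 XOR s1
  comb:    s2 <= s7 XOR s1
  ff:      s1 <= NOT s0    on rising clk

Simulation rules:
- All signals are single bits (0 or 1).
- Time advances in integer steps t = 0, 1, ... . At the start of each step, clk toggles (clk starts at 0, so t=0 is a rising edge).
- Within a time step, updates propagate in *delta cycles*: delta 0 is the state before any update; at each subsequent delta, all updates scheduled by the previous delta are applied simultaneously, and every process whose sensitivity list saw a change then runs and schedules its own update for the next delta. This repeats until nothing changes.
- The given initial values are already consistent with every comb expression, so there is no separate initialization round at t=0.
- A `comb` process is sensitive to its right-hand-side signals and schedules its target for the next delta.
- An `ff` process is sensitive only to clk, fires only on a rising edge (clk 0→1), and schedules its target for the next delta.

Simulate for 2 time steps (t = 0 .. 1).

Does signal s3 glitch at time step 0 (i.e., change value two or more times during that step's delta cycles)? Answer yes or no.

yes

t0.Δ0 s5=1 s9=1 s7=1 s3=0 s2=1 clk=0 s0=0 s10=1 s6=1 s4=1 s1=0 s8=1
t0.Δ1 s5=1 s9=1 s7=1 s3=0 s2=1 clk=1 s0=0 s10=1 s6=1 s4=1 s1=0 s8=1
t0.Δ2 s5=1 s9=1 s7=1 s3=0 s2=1 clk=1 s0=0 s10=1 s6=1 s4=1 s1=1 s8=0
t0.Δ3 s5=0 s9=1 s7=1 s3=0 s2=0 clk=1 s0=0 s10=1 s6=1 s4=0 s1=1 s8=0
t0.Δ4 s5=0 s9=1 s7=1 s3=1 s2=0 clk=1 s0=0 s10=1 s6=1 s4=1 s1=1 s8=0
t0.Δ5 s5=0 s9=1 s7=0 s3=0 s2=0 clk=1 s0=0 s10=1 s6=1 s4=1 s1=1 s8=0
t0.Δ6 s5=0 s9=1 s7=1 s3=0 s2=1 clk=1 s0=0 s10=1 s6=1 s4=1 s1=1 s8=0
t0.Δ7 s5=0 s9=1 s7=1 s3=0 s2=0 clk=1 s0=0 s10=1 s6=1 s4=1 s1=1 s8=0
t1.Δ0 s5=0 s9=1 s7=1 s3=0 s2=0 clk=1 s0=0 s10=1 s6=1 s4=1 s1=1 s8=0
t1.Δ1 s5=0 s9=1 s7=1 s3=0 s2=0 clk=0 s0=0 s10=1 s6=1 s4=1 s1=1 s8=0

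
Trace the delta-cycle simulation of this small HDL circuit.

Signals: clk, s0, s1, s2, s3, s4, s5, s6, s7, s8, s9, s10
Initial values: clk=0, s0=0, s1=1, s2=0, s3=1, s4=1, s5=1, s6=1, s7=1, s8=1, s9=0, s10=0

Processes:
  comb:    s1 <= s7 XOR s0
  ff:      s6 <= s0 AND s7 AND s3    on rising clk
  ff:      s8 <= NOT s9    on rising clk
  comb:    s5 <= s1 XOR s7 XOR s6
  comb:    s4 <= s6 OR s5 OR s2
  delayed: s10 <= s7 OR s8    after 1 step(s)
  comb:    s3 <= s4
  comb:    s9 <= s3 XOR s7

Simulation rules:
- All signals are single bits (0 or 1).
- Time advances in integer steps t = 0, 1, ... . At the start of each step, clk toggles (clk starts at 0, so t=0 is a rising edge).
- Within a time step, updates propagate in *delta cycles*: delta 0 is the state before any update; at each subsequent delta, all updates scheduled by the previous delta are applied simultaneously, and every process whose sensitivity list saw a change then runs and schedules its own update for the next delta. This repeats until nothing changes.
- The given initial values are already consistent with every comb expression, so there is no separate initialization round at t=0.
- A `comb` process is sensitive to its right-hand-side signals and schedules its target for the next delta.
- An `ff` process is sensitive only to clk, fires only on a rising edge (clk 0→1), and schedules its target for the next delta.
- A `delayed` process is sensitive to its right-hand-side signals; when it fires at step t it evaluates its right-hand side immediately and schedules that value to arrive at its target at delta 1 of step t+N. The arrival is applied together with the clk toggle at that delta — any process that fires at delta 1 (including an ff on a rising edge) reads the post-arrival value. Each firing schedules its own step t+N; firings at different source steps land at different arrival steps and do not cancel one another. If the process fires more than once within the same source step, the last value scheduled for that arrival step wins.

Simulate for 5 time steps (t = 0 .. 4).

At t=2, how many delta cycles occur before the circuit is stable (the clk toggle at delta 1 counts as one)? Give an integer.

2

t=0 Δ0: clk=0 s5=1 s2=0 s3=1 s10=0 s1=1 s6=1 s4=1 s7=1 s8=1 s0=0 s9=0
  Δ1: clk:0→1
  Δ2: s6:1→0
  Δ3: s5:1→0
  Δ4: s4:1→0
  Δ5: s3:1→0
  Δ6: s9:0→1
  (6Δ to stable)
t=1 Δ0: clk=1 s5=0 s2=0 s3=0 s10=0 s1=1 s6=0 s4=0 s7=1 s8=1 s0=0 s9=1
  Δ1: clk:1→0
  (1Δ to stable)
t=2 Δ0: clk=0 s5=0 s2=0 s3=0 s10=0 s1=1 s6=0 s4=0 s7=1 s8=1 s0=0 s9=1
  Δ1: clk:0→1
  Δ2: s8:1→0
  (2Δ to stable)
t=3 Δ0: clk=1 s5=0 s2=0 s3=0 s10=0 s1=1 s6=0 s4=0 s7=1 s8=0 s0=0 s9=1
  Δ1: clk:1→0, s10:0→1
  (1Δ to stable)
t=4 Δ0: clk=0 s5=0 s2=0 s3=0 s10=1 s1=1 s6=0 s4=0 s7=1 s8=0 s0=0 s9=1
  Δ1: clk:0→1
  (1Δ to stable)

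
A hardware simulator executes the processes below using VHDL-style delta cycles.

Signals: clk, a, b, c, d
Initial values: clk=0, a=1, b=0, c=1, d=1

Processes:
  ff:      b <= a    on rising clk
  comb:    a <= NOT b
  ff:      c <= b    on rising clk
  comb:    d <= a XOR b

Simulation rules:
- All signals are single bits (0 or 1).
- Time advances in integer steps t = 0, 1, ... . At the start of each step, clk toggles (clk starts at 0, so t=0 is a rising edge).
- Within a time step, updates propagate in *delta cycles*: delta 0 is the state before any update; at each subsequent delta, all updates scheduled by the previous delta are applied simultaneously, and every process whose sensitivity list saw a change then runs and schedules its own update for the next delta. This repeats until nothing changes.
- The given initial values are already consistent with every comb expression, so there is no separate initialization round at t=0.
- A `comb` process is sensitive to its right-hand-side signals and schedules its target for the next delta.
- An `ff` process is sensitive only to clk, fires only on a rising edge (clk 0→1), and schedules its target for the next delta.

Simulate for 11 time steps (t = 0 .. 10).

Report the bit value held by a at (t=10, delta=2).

[bits: a,c,clk,d,b]
t=0: Δ0=11010 Δ1=11110 Δ2=10111 Δ3=00101 Δ4=00111 | 4Δ
t=1: Δ0=00111 Δ1=00011 | 1Δ
t=2: Δ0=00011 Δ1=00111 Δ2=01110 Δ3=11100 Δ4=11110 | 4Δ
t=3: Δ0=11110 Δ1=11010 | 1Δ
t=4: Δ0=11010 Δ1=11110 Δ2=10111 Δ3=00101 Δ4=00111 | 4Δ
t=5: Δ0=00111 Δ1=00011 | 1Δ
t=6: Δ0=00011 Δ1=00111 Δ2=01110 Δ3=11100 Δ4=11110 | 4Δ
t=7: Δ0=11110 Δ1=11010 | 1Δ
t=8: Δ0=11010 Δ1=11110 Δ2=10111 Δ3=00101 Δ4=00111 | 4Δ
t=9: Δ0=00111 Δ1=00011 | 1Δ
t=10: Δ0=00011 Δ1=00111 Δ2=01110 Δ3=11100 Δ4=11110 | 4Δ

0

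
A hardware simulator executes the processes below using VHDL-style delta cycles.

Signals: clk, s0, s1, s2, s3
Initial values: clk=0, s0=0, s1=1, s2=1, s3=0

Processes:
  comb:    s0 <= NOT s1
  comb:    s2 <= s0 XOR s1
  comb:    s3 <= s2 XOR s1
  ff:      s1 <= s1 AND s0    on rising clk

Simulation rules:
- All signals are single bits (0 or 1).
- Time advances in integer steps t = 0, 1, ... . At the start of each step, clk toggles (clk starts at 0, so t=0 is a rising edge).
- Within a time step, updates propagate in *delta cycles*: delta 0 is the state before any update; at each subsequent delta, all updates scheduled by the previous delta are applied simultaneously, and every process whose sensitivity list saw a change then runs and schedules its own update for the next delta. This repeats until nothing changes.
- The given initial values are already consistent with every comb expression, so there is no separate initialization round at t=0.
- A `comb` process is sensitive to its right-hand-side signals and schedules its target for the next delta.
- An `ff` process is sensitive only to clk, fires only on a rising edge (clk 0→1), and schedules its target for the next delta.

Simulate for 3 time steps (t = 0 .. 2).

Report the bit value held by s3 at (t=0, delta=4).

0

t=0 Δ0: s0=0 clk=0 s1=1 s2=1 s3=0
  Δ1: clk:0→1
  Δ2: s1:1→0
  Δ3: s0:0→1, s2:1→0, s3:0→1
  Δ4: s2:0→1, s3:1→0
  Δ5: s3:0→1
  (5Δ to stable)
t=1 Δ0: s0=1 clk=1 s1=0 s2=1 s3=1
  Δ1: clk:1→0
  (1Δ to stable)
t=2 Δ0: s0=1 clk=0 s1=0 s2=1 s3=1
  Δ1: clk:0→1
  (1Δ to stable)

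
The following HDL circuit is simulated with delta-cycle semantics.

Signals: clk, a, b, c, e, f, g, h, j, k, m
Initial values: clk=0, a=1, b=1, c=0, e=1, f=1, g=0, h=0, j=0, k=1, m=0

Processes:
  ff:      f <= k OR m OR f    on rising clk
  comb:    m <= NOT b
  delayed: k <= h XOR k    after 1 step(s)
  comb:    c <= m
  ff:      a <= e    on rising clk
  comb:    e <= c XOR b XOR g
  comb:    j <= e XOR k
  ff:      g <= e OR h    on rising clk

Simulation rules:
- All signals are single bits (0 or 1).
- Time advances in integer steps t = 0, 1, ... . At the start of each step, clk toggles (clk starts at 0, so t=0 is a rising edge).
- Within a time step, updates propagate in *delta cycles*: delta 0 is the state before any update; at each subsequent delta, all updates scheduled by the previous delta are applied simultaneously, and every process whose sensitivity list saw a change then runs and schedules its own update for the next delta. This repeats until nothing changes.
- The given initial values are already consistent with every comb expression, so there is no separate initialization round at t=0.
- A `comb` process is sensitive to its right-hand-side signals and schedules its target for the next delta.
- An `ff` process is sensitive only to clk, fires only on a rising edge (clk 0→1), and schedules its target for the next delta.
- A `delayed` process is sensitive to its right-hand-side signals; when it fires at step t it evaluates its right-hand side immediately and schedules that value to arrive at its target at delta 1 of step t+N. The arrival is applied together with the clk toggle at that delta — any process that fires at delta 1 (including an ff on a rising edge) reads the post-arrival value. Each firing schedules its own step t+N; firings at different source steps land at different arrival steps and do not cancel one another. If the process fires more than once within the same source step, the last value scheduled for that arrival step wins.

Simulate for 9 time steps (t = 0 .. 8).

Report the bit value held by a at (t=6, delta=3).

0

[bits: clk,g,b,k,j,e,c,f,a,h,m]
t=0: Δ0=00110101100 Δ1=10110101100 Δ2=11110101100 Δ3=11110001100 Δ4=11111001100 | 4Δ
t=1: Δ0=11111001100 Δ1=01111001100 | 1Δ
t=2: Δ0=01111001100 Δ1=11111001100 Δ2=10111001000 Δ3=10111101000 Δ4=10110101000 | 4Δ
t=3: Δ0=10110101000 Δ1=00110101000 | 1Δ
t=4: Δ0=00110101000 Δ1=10110101000 Δ2=11110101100 Δ3=11110001100 Δ4=11111001100 | 4Δ
t=5: Δ0=11111001100 Δ1=01111001100 | 1Δ
t=6: Δ0=01111001100 Δ1=11111001100 Δ2=10111001000 Δ3=10111101000 Δ4=10110101000 | 4Δ
t=7: Δ0=10110101000 Δ1=00110101000 | 1Δ
t=8: Δ0=00110101000 Δ1=10110101000 Δ2=11110101100 Δ3=11110001100 Δ4=11111001100 | 4Δ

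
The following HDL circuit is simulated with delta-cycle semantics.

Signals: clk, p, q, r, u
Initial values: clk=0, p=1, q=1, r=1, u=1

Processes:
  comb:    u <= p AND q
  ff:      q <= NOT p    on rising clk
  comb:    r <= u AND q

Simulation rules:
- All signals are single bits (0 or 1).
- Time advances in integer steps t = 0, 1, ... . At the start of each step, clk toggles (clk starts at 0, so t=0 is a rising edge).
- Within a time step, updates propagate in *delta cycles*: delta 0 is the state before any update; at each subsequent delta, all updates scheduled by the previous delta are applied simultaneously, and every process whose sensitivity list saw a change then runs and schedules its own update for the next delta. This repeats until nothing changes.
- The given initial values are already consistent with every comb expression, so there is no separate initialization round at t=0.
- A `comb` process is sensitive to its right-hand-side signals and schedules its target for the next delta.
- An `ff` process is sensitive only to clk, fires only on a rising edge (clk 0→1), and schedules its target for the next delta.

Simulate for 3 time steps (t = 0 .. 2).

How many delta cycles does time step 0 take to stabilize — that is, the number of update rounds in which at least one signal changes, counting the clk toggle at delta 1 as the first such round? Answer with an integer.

[bits: p,u,r,clk,q]
t=0: Δ0=11101 Δ1=11111 Δ2=11110 Δ3=10010 | 3Δ
t=1: Δ0=10010 Δ1=10000 | 1Δ
t=2: Δ0=10000 Δ1=10010 | 1Δ

3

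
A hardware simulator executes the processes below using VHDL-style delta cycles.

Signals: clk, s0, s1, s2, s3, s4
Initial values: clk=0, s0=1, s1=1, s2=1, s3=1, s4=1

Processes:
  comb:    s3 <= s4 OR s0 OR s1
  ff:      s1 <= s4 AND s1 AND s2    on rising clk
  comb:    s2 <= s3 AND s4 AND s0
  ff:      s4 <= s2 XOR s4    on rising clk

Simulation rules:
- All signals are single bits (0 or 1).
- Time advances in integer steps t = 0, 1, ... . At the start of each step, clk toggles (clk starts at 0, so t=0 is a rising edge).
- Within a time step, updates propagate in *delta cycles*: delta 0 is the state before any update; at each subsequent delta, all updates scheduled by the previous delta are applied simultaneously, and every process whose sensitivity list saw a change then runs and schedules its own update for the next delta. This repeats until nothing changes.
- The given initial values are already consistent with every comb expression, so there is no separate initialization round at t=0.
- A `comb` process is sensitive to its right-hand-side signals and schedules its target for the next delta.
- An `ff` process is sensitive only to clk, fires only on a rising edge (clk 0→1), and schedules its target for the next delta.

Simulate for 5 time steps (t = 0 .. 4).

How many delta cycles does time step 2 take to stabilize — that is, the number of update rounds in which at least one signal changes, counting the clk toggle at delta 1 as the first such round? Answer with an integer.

t=0 Δ0: s0=1 s3=1 clk=0 s4=1 s2=1 s1=1
  Δ1: clk:0→1
  Δ2: s4:1→0
  Δ3: s2:1→0
  (3Δ to stable)
t=1 Δ0: s0=1 s3=1 clk=1 s4=0 s2=0 s1=1
  Δ1: clk:1→0
  (1Δ to stable)
t=2 Δ0: s0=1 s3=1 clk=0 s4=0 s2=0 s1=1
  Δ1: clk:0→1
  Δ2: s1:1→0
  (2Δ to stable)
t=3 Δ0: s0=1 s3=1 clk=1 s4=0 s2=0 s1=0
  Δ1: clk:1→0
  (1Δ to stable)
t=4 Δ0: s0=1 s3=1 clk=0 s4=0 s2=0 s1=0
  Δ1: clk:0→1
  (1Δ to stable)

2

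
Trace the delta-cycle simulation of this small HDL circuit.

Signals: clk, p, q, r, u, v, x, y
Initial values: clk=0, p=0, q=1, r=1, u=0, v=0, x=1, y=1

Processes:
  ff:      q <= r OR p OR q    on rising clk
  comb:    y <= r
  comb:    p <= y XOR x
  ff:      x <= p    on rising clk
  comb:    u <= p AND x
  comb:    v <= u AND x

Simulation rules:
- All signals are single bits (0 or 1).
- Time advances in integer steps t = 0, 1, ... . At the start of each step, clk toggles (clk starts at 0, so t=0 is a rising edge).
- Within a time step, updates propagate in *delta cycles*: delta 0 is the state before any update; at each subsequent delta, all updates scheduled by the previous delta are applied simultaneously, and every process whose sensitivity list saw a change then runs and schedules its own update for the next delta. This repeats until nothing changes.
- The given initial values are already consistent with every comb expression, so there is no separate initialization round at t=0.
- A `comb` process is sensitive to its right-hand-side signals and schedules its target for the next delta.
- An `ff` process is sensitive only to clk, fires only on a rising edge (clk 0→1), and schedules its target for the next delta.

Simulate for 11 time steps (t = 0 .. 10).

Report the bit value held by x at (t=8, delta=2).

t0.Δ0 p=0 x=1 q=1 u=0 v=0 clk=0 y=1 r=1
t0.Δ1 p=0 x=1 q=1 u=0 v=0 clk=1 y=1 r=1
t0.Δ2 p=0 x=0 q=1 u=0 v=0 clk=1 y=1 r=1
t0.Δ3 p=1 x=0 q=1 u=0 v=0 clk=1 y=1 r=1
t1.Δ0 p=1 x=0 q=1 u=0 v=0 clk=1 y=1 r=1
t1.Δ1 p=1 x=0 q=1 u=0 v=0 clk=0 y=1 r=1
t2.Δ0 p=1 x=0 q=1 u=0 v=0 clk=0 y=1 r=1
t2.Δ1 p=1 x=0 q=1 u=0 v=0 clk=1 y=1 r=1
t2.Δ2 p=1 x=1 q=1 u=0 v=0 clk=1 y=1 r=1
t2.Δ3 p=0 x=1 q=1 u=1 v=0 clk=1 y=1 r=1
t2.Δ4 p=0 x=1 q=1 u=0 v=1 clk=1 y=1 r=1
t2.Δ5 p=0 x=1 q=1 u=0 v=0 clk=1 y=1 r=1
t3.Δ0 p=0 x=1 q=1 u=0 v=0 clk=1 y=1 r=1
t3.Δ1 p=0 x=1 q=1 u=0 v=0 clk=0 y=1 r=1
t4.Δ0 p=0 x=1 q=1 u=0 v=0 clk=0 y=1 r=1
t4.Δ1 p=0 x=1 q=1 u=0 v=0 clk=1 y=1 r=1
t4.Δ2 p=0 x=0 q=1 u=0 v=0 clk=1 y=1 r=1
t4.Δ3 p=1 x=0 q=1 u=0 v=0 clk=1 y=1 r=1
t5.Δ0 p=1 x=0 q=1 u=0 v=0 clk=1 y=1 r=1
t5.Δ1 p=1 x=0 q=1 u=0 v=0 clk=0 y=1 r=1
t6.Δ0 p=1 x=0 q=1 u=0 v=0 clk=0 y=1 r=1
t6.Δ1 p=1 x=0 q=1 u=0 v=0 clk=1 y=1 r=1
t6.Δ2 p=1 x=1 q=1 u=0 v=0 clk=1 y=1 r=1
t6.Δ3 p=0 x=1 q=1 u=1 v=0 clk=1 y=1 r=1
t6.Δ4 p=0 x=1 q=1 u=0 v=1 clk=1 y=1 r=1
t6.Δ5 p=0 x=1 q=1 u=0 v=0 clk=1 y=1 r=1
t7.Δ0 p=0 x=1 q=1 u=0 v=0 clk=1 y=1 r=1
t7.Δ1 p=0 x=1 q=1 u=0 v=0 clk=0 y=1 r=1
t8.Δ0 p=0 x=1 q=1 u=0 v=0 clk=0 y=1 r=1
t8.Δ1 p=0 x=1 q=1 u=0 v=0 clk=1 y=1 r=1
t8.Δ2 p=0 x=0 q=1 u=0 v=0 clk=1 y=1 r=1
t8.Δ3 p=1 x=0 q=1 u=0 v=0 clk=1 y=1 r=1
t9.Δ0 p=1 x=0 q=1 u=0 v=0 clk=1 y=1 r=1
t9.Δ1 p=1 x=0 q=1 u=0 v=0 clk=0 y=1 r=1
t10.Δ0 p=1 x=0 q=1 u=0 v=0 clk=0 y=1 r=1
t10.Δ1 p=1 x=0 q=1 u=0 v=0 clk=1 y=1 r=1
t10.Δ2 p=1 x=1 q=1 u=0 v=0 clk=1 y=1 r=1
t10.Δ3 p=0 x=1 q=1 u=1 v=0 clk=1 y=1 r=1
t10.Δ4 p=0 x=1 q=1 u=0 v=1 clk=1 y=1 r=1
t10.Δ5 p=0 x=1 q=1 u=0 v=0 clk=1 y=1 r=1

0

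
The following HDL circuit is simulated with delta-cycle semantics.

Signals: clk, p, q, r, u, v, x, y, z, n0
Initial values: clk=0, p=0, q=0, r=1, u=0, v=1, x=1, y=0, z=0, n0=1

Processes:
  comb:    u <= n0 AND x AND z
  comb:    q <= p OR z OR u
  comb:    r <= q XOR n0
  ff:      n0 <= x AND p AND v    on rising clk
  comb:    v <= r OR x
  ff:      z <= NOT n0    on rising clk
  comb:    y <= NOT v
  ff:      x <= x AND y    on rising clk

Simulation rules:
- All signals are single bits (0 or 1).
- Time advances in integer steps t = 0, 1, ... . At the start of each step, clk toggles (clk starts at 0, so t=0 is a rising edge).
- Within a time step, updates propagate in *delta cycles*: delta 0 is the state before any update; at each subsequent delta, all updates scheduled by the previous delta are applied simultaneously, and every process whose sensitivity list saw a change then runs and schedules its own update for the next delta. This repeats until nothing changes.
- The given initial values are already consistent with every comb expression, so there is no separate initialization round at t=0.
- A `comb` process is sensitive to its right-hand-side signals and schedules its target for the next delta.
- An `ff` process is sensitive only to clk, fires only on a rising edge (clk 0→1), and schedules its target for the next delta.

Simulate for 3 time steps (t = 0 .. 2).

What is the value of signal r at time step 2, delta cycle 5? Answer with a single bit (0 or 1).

1

t=0 Δ0: z=0 n0=1 y=0 q=0 r=1 u=0 x=1 clk=0 v=1 p=0
  Δ1: clk:0→1
  Δ2: n0:1→0, x:1→0
  Δ3: r:1→0
  Δ4: v:1→0
  Δ5: y:0→1
  (5Δ to stable)
t=1 Δ0: z=0 n0=0 y=1 q=0 r=0 u=0 x=0 clk=1 v=0 p=0
  Δ1: clk:1→0
  (1Δ to stable)
t=2 Δ0: z=0 n0=0 y=1 q=0 r=0 u=0 x=0 clk=0 v=0 p=0
  Δ1: clk:0→1
  Δ2: z:0→1
  Δ3: q:0→1
  Δ4: r:0→1
  Δ5: v:0→1
  Δ6: y:1→0
  (6Δ to stable)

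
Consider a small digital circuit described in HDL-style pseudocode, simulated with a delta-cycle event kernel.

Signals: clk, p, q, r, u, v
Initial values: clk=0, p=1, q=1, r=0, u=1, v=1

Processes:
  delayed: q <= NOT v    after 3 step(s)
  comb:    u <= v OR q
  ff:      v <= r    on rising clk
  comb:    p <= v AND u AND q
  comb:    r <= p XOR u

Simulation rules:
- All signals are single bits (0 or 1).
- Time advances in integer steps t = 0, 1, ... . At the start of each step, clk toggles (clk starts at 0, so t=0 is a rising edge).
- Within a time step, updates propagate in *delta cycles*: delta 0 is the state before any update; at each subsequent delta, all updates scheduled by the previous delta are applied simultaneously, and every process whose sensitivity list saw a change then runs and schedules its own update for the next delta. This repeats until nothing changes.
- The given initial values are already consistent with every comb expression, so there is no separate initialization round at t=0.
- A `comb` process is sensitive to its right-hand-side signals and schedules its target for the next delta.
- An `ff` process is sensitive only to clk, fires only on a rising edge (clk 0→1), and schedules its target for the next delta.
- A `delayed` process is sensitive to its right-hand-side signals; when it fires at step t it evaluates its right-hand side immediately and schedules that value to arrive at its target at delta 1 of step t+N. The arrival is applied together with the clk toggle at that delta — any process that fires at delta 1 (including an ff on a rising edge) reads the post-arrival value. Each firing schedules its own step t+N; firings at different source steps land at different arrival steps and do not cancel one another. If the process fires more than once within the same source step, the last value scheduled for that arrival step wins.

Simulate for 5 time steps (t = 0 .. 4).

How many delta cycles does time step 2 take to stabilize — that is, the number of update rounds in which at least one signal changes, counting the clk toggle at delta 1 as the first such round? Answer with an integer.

t=0 Δ0: r=0 p=1 clk=0 u=1 v=1 q=1
  Δ1: clk:0→1
  Δ2: v:1→0
  Δ3: p:1→0
  Δ4: r:0→1
  (4Δ to stable)
t=1 Δ0: r=1 p=0 clk=1 u=1 v=0 q=1
  Δ1: clk:1→0
  (1Δ to stable)
t=2 Δ0: r=1 p=0 clk=0 u=1 v=0 q=1
  Δ1: clk:0→1
  Δ2: v:0→1
  Δ3: p:0→1
  Δ4: r:1→0
  (4Δ to stable)
t=3 Δ0: r=0 p=1 clk=1 u=1 v=1 q=1
  Δ1: clk:1→0
  (1Δ to stable)
t=4 Δ0: r=0 p=1 clk=0 u=1 v=1 q=1
  Δ1: clk:0→1
  Δ2: v:1→0
  Δ3: p:1→0
  Δ4: r:0→1
  (4Δ to stable)

4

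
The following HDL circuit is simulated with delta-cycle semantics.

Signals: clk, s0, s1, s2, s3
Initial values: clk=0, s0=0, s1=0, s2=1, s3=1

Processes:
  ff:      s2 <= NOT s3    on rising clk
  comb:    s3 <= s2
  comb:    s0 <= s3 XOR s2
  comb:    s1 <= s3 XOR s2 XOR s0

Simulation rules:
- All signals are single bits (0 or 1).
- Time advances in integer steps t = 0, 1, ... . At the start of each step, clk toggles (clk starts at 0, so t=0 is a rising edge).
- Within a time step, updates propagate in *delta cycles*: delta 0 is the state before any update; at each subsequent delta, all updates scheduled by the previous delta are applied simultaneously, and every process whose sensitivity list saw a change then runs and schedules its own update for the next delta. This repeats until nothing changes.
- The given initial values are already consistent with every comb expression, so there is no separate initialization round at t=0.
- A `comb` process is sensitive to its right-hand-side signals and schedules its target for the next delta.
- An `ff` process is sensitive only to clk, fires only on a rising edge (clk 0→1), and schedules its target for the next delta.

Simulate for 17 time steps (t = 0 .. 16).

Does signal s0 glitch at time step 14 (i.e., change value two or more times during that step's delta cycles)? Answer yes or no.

yes

t=0 Δ0: s3=1 s2=1 s1=0 s0=0 clk=0
  Δ1: clk:0→1
  Δ2: s2:1→0
  Δ3: s3:1→0, s1:0→1, s0:0→1
  Δ4: s0:1→0
  Δ5: s1:1→0
  (5Δ to stable)
t=1 Δ0: s3=0 s2=0 s1=0 s0=0 clk=1
  Δ1: clk:1→0
  (1Δ to stable)
t=2 Δ0: s3=0 s2=0 s1=0 s0=0 clk=0
  Δ1: clk:0→1
  Δ2: s2:0→1
  Δ3: s3:0→1, s1:0→1, s0:0→1
  Δ4: s0:1→0
  Δ5: s1:1→0
  (5Δ to stable)
t=3 Δ0: s3=1 s2=1 s1=0 s0=0 clk=1
  Δ1: clk:1→0
  (1Δ to stable)
t=4 Δ0: s3=1 s2=1 s1=0 s0=0 clk=0
  Δ1: clk:0→1
  Δ2: s2:1→0
  Δ3: s3:1→0, s1:0→1, s0:0→1
  Δ4: s0:1→0
  Δ5: s1:1→0
  (5Δ to stable)
t=5 Δ0: s3=0 s2=0 s1=0 s0=0 clk=1
  Δ1: clk:1→0
  (1Δ to stable)
t=6 Δ0: s3=0 s2=0 s1=0 s0=0 clk=0
  Δ1: clk:0→1
  Δ2: s2:0→1
  Δ3: s3:0→1, s1:0→1, s0:0→1
  Δ4: s0:1→0
  Δ5: s1:1→0
  (5Δ to stable)
t=7 Δ0: s3=1 s2=1 s1=0 s0=0 clk=1
  Δ1: clk:1→0
  (1Δ to stable)
t=8 Δ0: s3=1 s2=1 s1=0 s0=0 clk=0
  Δ1: clk:0→1
  Δ2: s2:1→0
  Δ3: s3:1→0, s1:0→1, s0:0→1
  Δ4: s0:1→0
  Δ5: s1:1→0
  (5Δ to stable)
t=9 Δ0: s3=0 s2=0 s1=0 s0=0 clk=1
  Δ1: clk:1→0
  (1Δ to stable)
t=10 Δ0: s3=0 s2=0 s1=0 s0=0 clk=0
  Δ1: clk:0→1
  Δ2: s2:0→1
  Δ3: s3:0→1, s1:0→1, s0:0→1
  Δ4: s0:1→0
  Δ5: s1:1→0
  (5Δ to stable)
t=11 Δ0: s3=1 s2=1 s1=0 s0=0 clk=1
  Δ1: clk:1→0
  (1Δ to stable)
t=12 Δ0: s3=1 s2=1 s1=0 s0=0 clk=0
  Δ1: clk:0→1
  Δ2: s2:1→0
  Δ3: s3:1→0, s1:0→1, s0:0→1
  Δ4: s0:1→0
  Δ5: s1:1→0
  (5Δ to stable)
t=13 Δ0: s3=0 s2=0 s1=0 s0=0 clk=1
  Δ1: clk:1→0
  (1Δ to stable)
t=14 Δ0: s3=0 s2=0 s1=0 s0=0 clk=0
  Δ1: clk:0→1
  Δ2: s2:0→1
  Δ3: s3:0→1, s1:0→1, s0:0→1
  Δ4: s0:1→0
  Δ5: s1:1→0
  (5Δ to stable)
t=15 Δ0: s3=1 s2=1 s1=0 s0=0 clk=1
  Δ1: clk:1→0
  (1Δ to stable)
t=16 Δ0: s3=1 s2=1 s1=0 s0=0 clk=0
  Δ1: clk:0→1
  Δ2: s2:1→0
  Δ3: s3:1→0, s1:0→1, s0:0→1
  Δ4: s0:1→0
  Δ5: s1:1→0
  (5Δ to stable)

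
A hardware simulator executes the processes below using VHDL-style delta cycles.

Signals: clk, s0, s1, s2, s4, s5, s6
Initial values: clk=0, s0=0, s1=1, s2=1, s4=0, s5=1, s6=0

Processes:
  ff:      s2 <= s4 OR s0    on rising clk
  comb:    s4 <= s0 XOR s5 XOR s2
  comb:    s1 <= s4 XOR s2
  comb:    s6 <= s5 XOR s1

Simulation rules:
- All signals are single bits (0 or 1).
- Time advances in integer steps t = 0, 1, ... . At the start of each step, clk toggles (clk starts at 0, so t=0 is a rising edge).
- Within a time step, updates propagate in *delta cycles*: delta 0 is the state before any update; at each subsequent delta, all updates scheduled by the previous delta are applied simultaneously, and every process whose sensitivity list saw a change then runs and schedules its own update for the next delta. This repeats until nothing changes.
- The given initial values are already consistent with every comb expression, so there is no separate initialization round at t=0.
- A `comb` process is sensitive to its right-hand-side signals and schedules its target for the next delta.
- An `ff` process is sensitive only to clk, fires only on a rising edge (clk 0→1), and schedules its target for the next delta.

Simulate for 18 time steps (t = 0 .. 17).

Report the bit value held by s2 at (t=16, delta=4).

0

t0.Δ0 s4=0 s2=1 s1=1 s0=0 s6=0 clk=0 s5=1
t0.Δ1 s4=0 s2=1 s1=1 s0=0 s6=0 clk=1 s5=1
t0.Δ2 s4=0 s2=0 s1=1 s0=0 s6=0 clk=1 s5=1
t0.Δ3 s4=1 s2=0 s1=0 s0=0 s6=0 clk=1 s5=1
t0.Δ4 s4=1 s2=0 s1=1 s0=0 s6=1 clk=1 s5=1
t0.Δ5 s4=1 s2=0 s1=1 s0=0 s6=0 clk=1 s5=1
t1.Δ0 s4=1 s2=0 s1=1 s0=0 s6=0 clk=1 s5=1
t1.Δ1 s4=1 s2=0 s1=1 s0=0 s6=0 clk=0 s5=1
t2.Δ0 s4=1 s2=0 s1=1 s0=0 s6=0 clk=0 s5=1
t2.Δ1 s4=1 s2=0 s1=1 s0=0 s6=0 clk=1 s5=1
t2.Δ2 s4=1 s2=1 s1=1 s0=0 s6=0 clk=1 s5=1
t2.Δ3 s4=0 s2=1 s1=0 s0=0 s6=0 clk=1 s5=1
t2.Δ4 s4=0 s2=1 s1=1 s0=0 s6=1 clk=1 s5=1
t2.Δ5 s4=0 s2=1 s1=1 s0=0 s6=0 clk=1 s5=1
t3.Δ0 s4=0 s2=1 s1=1 s0=0 s6=0 clk=1 s5=1
t3.Δ1 s4=0 s2=1 s1=1 s0=0 s6=0 clk=0 s5=1
t4.Δ0 s4=0 s2=1 s1=1 s0=0 s6=0 clk=0 s5=1
t4.Δ1 s4=0 s2=1 s1=1 s0=0 s6=0 clk=1 s5=1
t4.Δ2 s4=0 s2=0 s1=1 s0=0 s6=0 clk=1 s5=1
t4.Δ3 s4=1 s2=0 s1=0 s0=0 s6=0 clk=1 s5=1
t4.Δ4 s4=1 s2=0 s1=1 s0=0 s6=1 clk=1 s5=1
t4.Δ5 s4=1 s2=0 s1=1 s0=0 s6=0 clk=1 s5=1
t5.Δ0 s4=1 s2=0 s1=1 s0=0 s6=0 clk=1 s5=1
t5.Δ1 s4=1 s2=0 s1=1 s0=0 s6=0 clk=0 s5=1
t6.Δ0 s4=1 s2=0 s1=1 s0=0 s6=0 clk=0 s5=1
t6.Δ1 s4=1 s2=0 s1=1 s0=0 s6=0 clk=1 s5=1
t6.Δ2 s4=1 s2=1 s1=1 s0=0 s6=0 clk=1 s5=1
t6.Δ3 s4=0 s2=1 s1=0 s0=0 s6=0 clk=1 s5=1
t6.Δ4 s4=0 s2=1 s1=1 s0=0 s6=1 clk=1 s5=1
t6.Δ5 s4=0 s2=1 s1=1 s0=0 s6=0 clk=1 s5=1
t7.Δ0 s4=0 s2=1 s1=1 s0=0 s6=0 clk=1 s5=1
t7.Δ1 s4=0 s2=1 s1=1 s0=0 s6=0 clk=0 s5=1
t8.Δ0 s4=0 s2=1 s1=1 s0=0 s6=0 clk=0 s5=1
t8.Δ1 s4=0 s2=1 s1=1 s0=0 s6=0 clk=1 s5=1
t8.Δ2 s4=0 s2=0 s1=1 s0=0 s6=0 clk=1 s5=1
t8.Δ3 s4=1 s2=0 s1=0 s0=0 s6=0 clk=1 s5=1
t8.Δ4 s4=1 s2=0 s1=1 s0=0 s6=1 clk=1 s5=1
t8.Δ5 s4=1 s2=0 s1=1 s0=0 s6=0 clk=1 s5=1
t9.Δ0 s4=1 s2=0 s1=1 s0=0 s6=0 clk=1 s5=1
t9.Δ1 s4=1 s2=0 s1=1 s0=0 s6=0 clk=0 s5=1
t10.Δ0 s4=1 s2=0 s1=1 s0=0 s6=0 clk=0 s5=1
t10.Δ1 s4=1 s2=0 s1=1 s0=0 s6=0 clk=1 s5=1
t10.Δ2 s4=1 s2=1 s1=1 s0=0 s6=0 clk=1 s5=1
t10.Δ3 s4=0 s2=1 s1=0 s0=0 s6=0 clk=1 s5=1
t10.Δ4 s4=0 s2=1 s1=1 s0=0 s6=1 clk=1 s5=1
t10.Δ5 s4=0 s2=1 s1=1 s0=0 s6=0 clk=1 s5=1
t11.Δ0 s4=0 s2=1 s1=1 s0=0 s6=0 clk=1 s5=1
t11.Δ1 s4=0 s2=1 s1=1 s0=0 s6=0 clk=0 s5=1
t12.Δ0 s4=0 s2=1 s1=1 s0=0 s6=0 clk=0 s5=1
t12.Δ1 s4=0 s2=1 s1=1 s0=0 s6=0 clk=1 s5=1
t12.Δ2 s4=0 s2=0 s1=1 s0=0 s6=0 clk=1 s5=1
t12.Δ3 s4=1 s2=0 s1=0 s0=0 s6=0 clk=1 s5=1
t12.Δ4 s4=1 s2=0 s1=1 s0=0 s6=1 clk=1 s5=1
t12.Δ5 s4=1 s2=0 s1=1 s0=0 s6=0 clk=1 s5=1
t13.Δ0 s4=1 s2=0 s1=1 s0=0 s6=0 clk=1 s5=1
t13.Δ1 s4=1 s2=0 s1=1 s0=0 s6=0 clk=0 s5=1
t14.Δ0 s4=1 s2=0 s1=1 s0=0 s6=0 clk=0 s5=1
t14.Δ1 s4=1 s2=0 s1=1 s0=0 s6=0 clk=1 s5=1
t14.Δ2 s4=1 s2=1 s1=1 s0=0 s6=0 clk=1 s5=1
t14.Δ3 s4=0 s2=1 s1=0 s0=0 s6=0 clk=1 s5=1
t14.Δ4 s4=0 s2=1 s1=1 s0=0 s6=1 clk=1 s5=1
t14.Δ5 s4=0 s2=1 s1=1 s0=0 s6=0 clk=1 s5=1
t15.Δ0 s4=0 s2=1 s1=1 s0=0 s6=0 clk=1 s5=1
t15.Δ1 s4=0 s2=1 s1=1 s0=0 s6=0 clk=0 s5=1
t16.Δ0 s4=0 s2=1 s1=1 s0=0 s6=0 clk=0 s5=1
t16.Δ1 s4=0 s2=1 s1=1 s0=0 s6=0 clk=1 s5=1
t16.Δ2 s4=0 s2=0 s1=1 s0=0 s6=0 clk=1 s5=1
t16.Δ3 s4=1 s2=0 s1=0 s0=0 s6=0 clk=1 s5=1
t16.Δ4 s4=1 s2=0 s1=1 s0=0 s6=1 clk=1 s5=1
t16.Δ5 s4=1 s2=0 s1=1 s0=0 s6=0 clk=1 s5=1
t17.Δ0 s4=1 s2=0 s1=1 s0=0 s6=0 clk=1 s5=1
t17.Δ1 s4=1 s2=0 s1=1 s0=0 s6=0 clk=0 s5=1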